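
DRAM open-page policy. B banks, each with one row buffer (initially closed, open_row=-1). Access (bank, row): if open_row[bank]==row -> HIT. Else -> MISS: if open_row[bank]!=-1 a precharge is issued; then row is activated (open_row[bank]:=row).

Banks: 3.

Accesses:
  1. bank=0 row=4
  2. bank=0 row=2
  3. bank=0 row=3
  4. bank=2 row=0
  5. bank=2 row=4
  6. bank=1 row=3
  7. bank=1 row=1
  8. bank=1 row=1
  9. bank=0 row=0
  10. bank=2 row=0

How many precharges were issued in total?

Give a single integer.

Acc 1: bank0 row4 -> MISS (open row4); precharges=0
Acc 2: bank0 row2 -> MISS (open row2); precharges=1
Acc 3: bank0 row3 -> MISS (open row3); precharges=2
Acc 4: bank2 row0 -> MISS (open row0); precharges=2
Acc 5: bank2 row4 -> MISS (open row4); precharges=3
Acc 6: bank1 row3 -> MISS (open row3); precharges=3
Acc 7: bank1 row1 -> MISS (open row1); precharges=4
Acc 8: bank1 row1 -> HIT
Acc 9: bank0 row0 -> MISS (open row0); precharges=5
Acc 10: bank2 row0 -> MISS (open row0); precharges=6

Answer: 6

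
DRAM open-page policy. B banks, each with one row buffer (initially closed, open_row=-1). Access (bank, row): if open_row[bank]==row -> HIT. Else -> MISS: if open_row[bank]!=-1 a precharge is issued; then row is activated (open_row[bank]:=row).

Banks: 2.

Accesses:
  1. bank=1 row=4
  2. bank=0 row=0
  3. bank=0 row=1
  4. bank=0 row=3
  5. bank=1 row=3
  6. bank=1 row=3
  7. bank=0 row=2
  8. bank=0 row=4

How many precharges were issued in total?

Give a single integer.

Answer: 5

Derivation:
Acc 1: bank1 row4 -> MISS (open row4); precharges=0
Acc 2: bank0 row0 -> MISS (open row0); precharges=0
Acc 3: bank0 row1 -> MISS (open row1); precharges=1
Acc 4: bank0 row3 -> MISS (open row3); precharges=2
Acc 5: bank1 row3 -> MISS (open row3); precharges=3
Acc 6: bank1 row3 -> HIT
Acc 7: bank0 row2 -> MISS (open row2); precharges=4
Acc 8: bank0 row4 -> MISS (open row4); precharges=5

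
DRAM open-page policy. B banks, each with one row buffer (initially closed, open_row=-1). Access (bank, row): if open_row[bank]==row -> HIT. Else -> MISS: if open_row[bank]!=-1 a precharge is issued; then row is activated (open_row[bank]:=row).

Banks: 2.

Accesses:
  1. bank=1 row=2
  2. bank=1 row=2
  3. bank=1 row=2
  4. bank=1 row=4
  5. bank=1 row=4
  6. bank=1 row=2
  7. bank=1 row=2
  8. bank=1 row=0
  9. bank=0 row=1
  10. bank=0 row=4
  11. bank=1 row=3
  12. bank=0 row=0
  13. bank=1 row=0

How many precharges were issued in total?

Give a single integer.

Answer: 7

Derivation:
Acc 1: bank1 row2 -> MISS (open row2); precharges=0
Acc 2: bank1 row2 -> HIT
Acc 3: bank1 row2 -> HIT
Acc 4: bank1 row4 -> MISS (open row4); precharges=1
Acc 5: bank1 row4 -> HIT
Acc 6: bank1 row2 -> MISS (open row2); precharges=2
Acc 7: bank1 row2 -> HIT
Acc 8: bank1 row0 -> MISS (open row0); precharges=3
Acc 9: bank0 row1 -> MISS (open row1); precharges=3
Acc 10: bank0 row4 -> MISS (open row4); precharges=4
Acc 11: bank1 row3 -> MISS (open row3); precharges=5
Acc 12: bank0 row0 -> MISS (open row0); precharges=6
Acc 13: bank1 row0 -> MISS (open row0); precharges=7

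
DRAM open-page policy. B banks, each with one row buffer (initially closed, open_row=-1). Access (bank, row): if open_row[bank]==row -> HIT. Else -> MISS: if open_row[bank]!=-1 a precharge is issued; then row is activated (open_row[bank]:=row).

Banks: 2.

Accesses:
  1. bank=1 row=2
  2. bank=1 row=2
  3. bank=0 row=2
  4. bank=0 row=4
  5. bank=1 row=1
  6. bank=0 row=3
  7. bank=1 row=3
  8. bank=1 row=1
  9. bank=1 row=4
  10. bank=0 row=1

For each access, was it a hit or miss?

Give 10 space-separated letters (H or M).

Answer: M H M M M M M M M M

Derivation:
Acc 1: bank1 row2 -> MISS (open row2); precharges=0
Acc 2: bank1 row2 -> HIT
Acc 3: bank0 row2 -> MISS (open row2); precharges=0
Acc 4: bank0 row4 -> MISS (open row4); precharges=1
Acc 5: bank1 row1 -> MISS (open row1); precharges=2
Acc 6: bank0 row3 -> MISS (open row3); precharges=3
Acc 7: bank1 row3 -> MISS (open row3); precharges=4
Acc 8: bank1 row1 -> MISS (open row1); precharges=5
Acc 9: bank1 row4 -> MISS (open row4); precharges=6
Acc 10: bank0 row1 -> MISS (open row1); precharges=7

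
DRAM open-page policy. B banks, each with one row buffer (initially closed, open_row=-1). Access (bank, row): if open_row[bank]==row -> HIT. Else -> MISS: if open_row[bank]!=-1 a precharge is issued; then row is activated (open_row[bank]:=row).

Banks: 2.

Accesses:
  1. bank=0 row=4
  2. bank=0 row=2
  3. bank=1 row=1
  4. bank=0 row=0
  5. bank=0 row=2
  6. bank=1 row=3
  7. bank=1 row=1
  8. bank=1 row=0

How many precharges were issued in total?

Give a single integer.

Acc 1: bank0 row4 -> MISS (open row4); precharges=0
Acc 2: bank0 row2 -> MISS (open row2); precharges=1
Acc 3: bank1 row1 -> MISS (open row1); precharges=1
Acc 4: bank0 row0 -> MISS (open row0); precharges=2
Acc 5: bank0 row2 -> MISS (open row2); precharges=3
Acc 6: bank1 row3 -> MISS (open row3); precharges=4
Acc 7: bank1 row1 -> MISS (open row1); precharges=5
Acc 8: bank1 row0 -> MISS (open row0); precharges=6

Answer: 6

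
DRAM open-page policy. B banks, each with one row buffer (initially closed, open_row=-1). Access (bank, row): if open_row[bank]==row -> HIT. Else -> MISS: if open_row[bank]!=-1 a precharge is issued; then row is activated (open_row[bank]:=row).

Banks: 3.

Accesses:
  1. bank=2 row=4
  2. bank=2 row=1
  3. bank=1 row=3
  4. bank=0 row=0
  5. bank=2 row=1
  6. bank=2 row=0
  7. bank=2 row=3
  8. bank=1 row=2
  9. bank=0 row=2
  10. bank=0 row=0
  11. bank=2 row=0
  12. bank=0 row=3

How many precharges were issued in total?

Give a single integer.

Answer: 8

Derivation:
Acc 1: bank2 row4 -> MISS (open row4); precharges=0
Acc 2: bank2 row1 -> MISS (open row1); precharges=1
Acc 3: bank1 row3 -> MISS (open row3); precharges=1
Acc 4: bank0 row0 -> MISS (open row0); precharges=1
Acc 5: bank2 row1 -> HIT
Acc 6: bank2 row0 -> MISS (open row0); precharges=2
Acc 7: bank2 row3 -> MISS (open row3); precharges=3
Acc 8: bank1 row2 -> MISS (open row2); precharges=4
Acc 9: bank0 row2 -> MISS (open row2); precharges=5
Acc 10: bank0 row0 -> MISS (open row0); precharges=6
Acc 11: bank2 row0 -> MISS (open row0); precharges=7
Acc 12: bank0 row3 -> MISS (open row3); precharges=8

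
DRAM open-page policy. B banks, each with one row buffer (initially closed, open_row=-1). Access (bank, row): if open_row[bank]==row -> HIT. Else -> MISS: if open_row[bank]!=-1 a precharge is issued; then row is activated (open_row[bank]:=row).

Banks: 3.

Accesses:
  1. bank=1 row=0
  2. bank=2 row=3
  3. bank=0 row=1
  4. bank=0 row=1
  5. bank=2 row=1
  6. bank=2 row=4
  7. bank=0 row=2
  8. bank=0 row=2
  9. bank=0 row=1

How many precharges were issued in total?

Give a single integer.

Acc 1: bank1 row0 -> MISS (open row0); precharges=0
Acc 2: bank2 row3 -> MISS (open row3); precharges=0
Acc 3: bank0 row1 -> MISS (open row1); precharges=0
Acc 4: bank0 row1 -> HIT
Acc 5: bank2 row1 -> MISS (open row1); precharges=1
Acc 6: bank2 row4 -> MISS (open row4); precharges=2
Acc 7: bank0 row2 -> MISS (open row2); precharges=3
Acc 8: bank0 row2 -> HIT
Acc 9: bank0 row1 -> MISS (open row1); precharges=4

Answer: 4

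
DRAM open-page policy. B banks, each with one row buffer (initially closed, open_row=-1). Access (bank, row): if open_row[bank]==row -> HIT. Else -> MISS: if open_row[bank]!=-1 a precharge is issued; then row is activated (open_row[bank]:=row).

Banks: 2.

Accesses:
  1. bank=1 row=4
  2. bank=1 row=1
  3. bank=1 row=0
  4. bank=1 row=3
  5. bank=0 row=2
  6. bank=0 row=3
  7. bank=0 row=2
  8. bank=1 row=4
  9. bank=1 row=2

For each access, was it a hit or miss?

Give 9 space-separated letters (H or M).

Answer: M M M M M M M M M

Derivation:
Acc 1: bank1 row4 -> MISS (open row4); precharges=0
Acc 2: bank1 row1 -> MISS (open row1); precharges=1
Acc 3: bank1 row0 -> MISS (open row0); precharges=2
Acc 4: bank1 row3 -> MISS (open row3); precharges=3
Acc 5: bank0 row2 -> MISS (open row2); precharges=3
Acc 6: bank0 row3 -> MISS (open row3); precharges=4
Acc 7: bank0 row2 -> MISS (open row2); precharges=5
Acc 8: bank1 row4 -> MISS (open row4); precharges=6
Acc 9: bank1 row2 -> MISS (open row2); precharges=7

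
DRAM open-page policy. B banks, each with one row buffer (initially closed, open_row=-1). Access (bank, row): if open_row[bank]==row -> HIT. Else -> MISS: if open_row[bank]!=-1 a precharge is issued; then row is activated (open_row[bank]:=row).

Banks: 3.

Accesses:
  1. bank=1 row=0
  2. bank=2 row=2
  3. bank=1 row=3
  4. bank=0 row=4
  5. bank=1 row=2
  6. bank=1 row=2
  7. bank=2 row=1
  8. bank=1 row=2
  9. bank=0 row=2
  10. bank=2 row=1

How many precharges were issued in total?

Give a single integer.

Answer: 4

Derivation:
Acc 1: bank1 row0 -> MISS (open row0); precharges=0
Acc 2: bank2 row2 -> MISS (open row2); precharges=0
Acc 3: bank1 row3 -> MISS (open row3); precharges=1
Acc 4: bank0 row4 -> MISS (open row4); precharges=1
Acc 5: bank1 row2 -> MISS (open row2); precharges=2
Acc 6: bank1 row2 -> HIT
Acc 7: bank2 row1 -> MISS (open row1); precharges=3
Acc 8: bank1 row2 -> HIT
Acc 9: bank0 row2 -> MISS (open row2); precharges=4
Acc 10: bank2 row1 -> HIT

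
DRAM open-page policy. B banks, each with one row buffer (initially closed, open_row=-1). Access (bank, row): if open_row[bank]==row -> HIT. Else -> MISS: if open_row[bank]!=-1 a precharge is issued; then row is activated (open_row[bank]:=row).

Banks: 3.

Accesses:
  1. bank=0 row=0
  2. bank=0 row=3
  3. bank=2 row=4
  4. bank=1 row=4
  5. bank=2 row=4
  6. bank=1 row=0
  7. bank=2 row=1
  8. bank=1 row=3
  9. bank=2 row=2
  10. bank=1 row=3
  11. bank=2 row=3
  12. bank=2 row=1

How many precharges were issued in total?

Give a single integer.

Acc 1: bank0 row0 -> MISS (open row0); precharges=0
Acc 2: bank0 row3 -> MISS (open row3); precharges=1
Acc 3: bank2 row4 -> MISS (open row4); precharges=1
Acc 4: bank1 row4 -> MISS (open row4); precharges=1
Acc 5: bank2 row4 -> HIT
Acc 6: bank1 row0 -> MISS (open row0); precharges=2
Acc 7: bank2 row1 -> MISS (open row1); precharges=3
Acc 8: bank1 row3 -> MISS (open row3); precharges=4
Acc 9: bank2 row2 -> MISS (open row2); precharges=5
Acc 10: bank1 row3 -> HIT
Acc 11: bank2 row3 -> MISS (open row3); precharges=6
Acc 12: bank2 row1 -> MISS (open row1); precharges=7

Answer: 7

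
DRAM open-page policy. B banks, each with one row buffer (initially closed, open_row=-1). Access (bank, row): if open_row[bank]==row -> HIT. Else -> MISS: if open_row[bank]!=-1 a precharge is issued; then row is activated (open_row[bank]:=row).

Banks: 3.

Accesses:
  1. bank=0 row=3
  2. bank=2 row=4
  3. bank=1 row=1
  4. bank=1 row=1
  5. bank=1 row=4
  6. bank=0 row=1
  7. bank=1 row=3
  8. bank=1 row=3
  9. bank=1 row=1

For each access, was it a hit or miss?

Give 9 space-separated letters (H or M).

Acc 1: bank0 row3 -> MISS (open row3); precharges=0
Acc 2: bank2 row4 -> MISS (open row4); precharges=0
Acc 3: bank1 row1 -> MISS (open row1); precharges=0
Acc 4: bank1 row1 -> HIT
Acc 5: bank1 row4 -> MISS (open row4); precharges=1
Acc 6: bank0 row1 -> MISS (open row1); precharges=2
Acc 7: bank1 row3 -> MISS (open row3); precharges=3
Acc 8: bank1 row3 -> HIT
Acc 9: bank1 row1 -> MISS (open row1); precharges=4

Answer: M M M H M M M H M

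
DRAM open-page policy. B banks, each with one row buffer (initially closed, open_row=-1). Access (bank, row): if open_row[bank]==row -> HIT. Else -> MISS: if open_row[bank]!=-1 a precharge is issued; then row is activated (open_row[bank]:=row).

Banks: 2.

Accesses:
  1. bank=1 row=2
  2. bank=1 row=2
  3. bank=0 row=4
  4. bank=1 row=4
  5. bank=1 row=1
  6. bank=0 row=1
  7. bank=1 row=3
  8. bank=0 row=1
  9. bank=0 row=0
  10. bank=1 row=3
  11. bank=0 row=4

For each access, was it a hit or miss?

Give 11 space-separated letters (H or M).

Answer: M H M M M M M H M H M

Derivation:
Acc 1: bank1 row2 -> MISS (open row2); precharges=0
Acc 2: bank1 row2 -> HIT
Acc 3: bank0 row4 -> MISS (open row4); precharges=0
Acc 4: bank1 row4 -> MISS (open row4); precharges=1
Acc 5: bank1 row1 -> MISS (open row1); precharges=2
Acc 6: bank0 row1 -> MISS (open row1); precharges=3
Acc 7: bank1 row3 -> MISS (open row3); precharges=4
Acc 8: bank0 row1 -> HIT
Acc 9: bank0 row0 -> MISS (open row0); precharges=5
Acc 10: bank1 row3 -> HIT
Acc 11: bank0 row4 -> MISS (open row4); precharges=6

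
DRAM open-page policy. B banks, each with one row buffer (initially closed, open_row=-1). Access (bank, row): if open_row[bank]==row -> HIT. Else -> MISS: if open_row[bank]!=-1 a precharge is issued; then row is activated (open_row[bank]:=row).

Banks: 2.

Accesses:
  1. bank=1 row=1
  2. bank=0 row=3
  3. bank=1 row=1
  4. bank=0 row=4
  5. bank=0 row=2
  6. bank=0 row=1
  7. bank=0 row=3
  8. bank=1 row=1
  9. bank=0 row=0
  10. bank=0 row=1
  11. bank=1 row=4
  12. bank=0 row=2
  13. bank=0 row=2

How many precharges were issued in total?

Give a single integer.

Acc 1: bank1 row1 -> MISS (open row1); precharges=0
Acc 2: bank0 row3 -> MISS (open row3); precharges=0
Acc 3: bank1 row1 -> HIT
Acc 4: bank0 row4 -> MISS (open row4); precharges=1
Acc 5: bank0 row2 -> MISS (open row2); precharges=2
Acc 6: bank0 row1 -> MISS (open row1); precharges=3
Acc 7: bank0 row3 -> MISS (open row3); precharges=4
Acc 8: bank1 row1 -> HIT
Acc 9: bank0 row0 -> MISS (open row0); precharges=5
Acc 10: bank0 row1 -> MISS (open row1); precharges=6
Acc 11: bank1 row4 -> MISS (open row4); precharges=7
Acc 12: bank0 row2 -> MISS (open row2); precharges=8
Acc 13: bank0 row2 -> HIT

Answer: 8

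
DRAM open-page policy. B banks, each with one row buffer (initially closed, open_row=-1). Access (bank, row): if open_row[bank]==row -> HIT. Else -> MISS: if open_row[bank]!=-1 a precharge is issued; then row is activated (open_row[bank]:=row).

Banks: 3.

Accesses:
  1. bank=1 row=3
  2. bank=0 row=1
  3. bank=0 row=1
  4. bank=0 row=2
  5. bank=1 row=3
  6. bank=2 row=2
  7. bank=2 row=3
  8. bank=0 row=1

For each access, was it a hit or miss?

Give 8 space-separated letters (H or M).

Answer: M M H M H M M M

Derivation:
Acc 1: bank1 row3 -> MISS (open row3); precharges=0
Acc 2: bank0 row1 -> MISS (open row1); precharges=0
Acc 3: bank0 row1 -> HIT
Acc 4: bank0 row2 -> MISS (open row2); precharges=1
Acc 5: bank1 row3 -> HIT
Acc 6: bank2 row2 -> MISS (open row2); precharges=1
Acc 7: bank2 row3 -> MISS (open row3); precharges=2
Acc 8: bank0 row1 -> MISS (open row1); precharges=3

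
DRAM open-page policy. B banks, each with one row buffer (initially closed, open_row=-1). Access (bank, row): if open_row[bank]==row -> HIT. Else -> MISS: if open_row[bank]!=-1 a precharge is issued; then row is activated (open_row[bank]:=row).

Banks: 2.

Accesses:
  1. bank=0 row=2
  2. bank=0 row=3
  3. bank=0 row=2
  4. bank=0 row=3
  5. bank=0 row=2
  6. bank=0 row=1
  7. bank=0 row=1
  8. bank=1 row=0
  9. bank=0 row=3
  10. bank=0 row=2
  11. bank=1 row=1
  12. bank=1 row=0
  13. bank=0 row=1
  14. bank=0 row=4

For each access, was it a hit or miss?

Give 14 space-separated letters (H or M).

Answer: M M M M M M H M M M M M M M

Derivation:
Acc 1: bank0 row2 -> MISS (open row2); precharges=0
Acc 2: bank0 row3 -> MISS (open row3); precharges=1
Acc 3: bank0 row2 -> MISS (open row2); precharges=2
Acc 4: bank0 row3 -> MISS (open row3); precharges=3
Acc 5: bank0 row2 -> MISS (open row2); precharges=4
Acc 6: bank0 row1 -> MISS (open row1); precharges=5
Acc 7: bank0 row1 -> HIT
Acc 8: bank1 row0 -> MISS (open row0); precharges=5
Acc 9: bank0 row3 -> MISS (open row3); precharges=6
Acc 10: bank0 row2 -> MISS (open row2); precharges=7
Acc 11: bank1 row1 -> MISS (open row1); precharges=8
Acc 12: bank1 row0 -> MISS (open row0); precharges=9
Acc 13: bank0 row1 -> MISS (open row1); precharges=10
Acc 14: bank0 row4 -> MISS (open row4); precharges=11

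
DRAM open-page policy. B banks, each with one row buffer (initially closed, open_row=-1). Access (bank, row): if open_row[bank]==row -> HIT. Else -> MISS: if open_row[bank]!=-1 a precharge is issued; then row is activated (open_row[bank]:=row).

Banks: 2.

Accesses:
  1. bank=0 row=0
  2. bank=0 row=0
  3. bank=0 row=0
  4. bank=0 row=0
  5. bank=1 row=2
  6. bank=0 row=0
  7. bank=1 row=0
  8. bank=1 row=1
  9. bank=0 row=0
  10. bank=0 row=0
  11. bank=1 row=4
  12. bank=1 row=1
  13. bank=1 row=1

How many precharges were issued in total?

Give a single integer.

Acc 1: bank0 row0 -> MISS (open row0); precharges=0
Acc 2: bank0 row0 -> HIT
Acc 3: bank0 row0 -> HIT
Acc 4: bank0 row0 -> HIT
Acc 5: bank1 row2 -> MISS (open row2); precharges=0
Acc 6: bank0 row0 -> HIT
Acc 7: bank1 row0 -> MISS (open row0); precharges=1
Acc 8: bank1 row1 -> MISS (open row1); precharges=2
Acc 9: bank0 row0 -> HIT
Acc 10: bank0 row0 -> HIT
Acc 11: bank1 row4 -> MISS (open row4); precharges=3
Acc 12: bank1 row1 -> MISS (open row1); precharges=4
Acc 13: bank1 row1 -> HIT

Answer: 4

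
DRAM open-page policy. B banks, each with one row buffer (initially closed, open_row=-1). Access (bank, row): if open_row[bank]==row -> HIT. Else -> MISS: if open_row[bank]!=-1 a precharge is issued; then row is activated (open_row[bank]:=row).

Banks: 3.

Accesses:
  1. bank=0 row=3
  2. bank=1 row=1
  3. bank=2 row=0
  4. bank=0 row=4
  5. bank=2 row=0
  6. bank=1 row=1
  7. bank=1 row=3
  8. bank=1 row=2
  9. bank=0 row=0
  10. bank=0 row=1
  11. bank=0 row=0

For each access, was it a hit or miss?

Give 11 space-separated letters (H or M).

Acc 1: bank0 row3 -> MISS (open row3); precharges=0
Acc 2: bank1 row1 -> MISS (open row1); precharges=0
Acc 3: bank2 row0 -> MISS (open row0); precharges=0
Acc 4: bank0 row4 -> MISS (open row4); precharges=1
Acc 5: bank2 row0 -> HIT
Acc 6: bank1 row1 -> HIT
Acc 7: bank1 row3 -> MISS (open row3); precharges=2
Acc 8: bank1 row2 -> MISS (open row2); precharges=3
Acc 9: bank0 row0 -> MISS (open row0); precharges=4
Acc 10: bank0 row1 -> MISS (open row1); precharges=5
Acc 11: bank0 row0 -> MISS (open row0); precharges=6

Answer: M M M M H H M M M M M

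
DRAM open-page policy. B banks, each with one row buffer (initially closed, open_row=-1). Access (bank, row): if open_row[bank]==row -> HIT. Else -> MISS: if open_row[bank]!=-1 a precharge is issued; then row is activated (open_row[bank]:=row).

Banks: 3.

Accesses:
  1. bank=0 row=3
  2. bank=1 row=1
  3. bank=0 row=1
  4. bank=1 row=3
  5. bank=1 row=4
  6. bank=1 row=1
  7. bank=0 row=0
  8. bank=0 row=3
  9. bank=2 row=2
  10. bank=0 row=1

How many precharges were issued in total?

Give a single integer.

Answer: 7

Derivation:
Acc 1: bank0 row3 -> MISS (open row3); precharges=0
Acc 2: bank1 row1 -> MISS (open row1); precharges=0
Acc 3: bank0 row1 -> MISS (open row1); precharges=1
Acc 4: bank1 row3 -> MISS (open row3); precharges=2
Acc 5: bank1 row4 -> MISS (open row4); precharges=3
Acc 6: bank1 row1 -> MISS (open row1); precharges=4
Acc 7: bank0 row0 -> MISS (open row0); precharges=5
Acc 8: bank0 row3 -> MISS (open row3); precharges=6
Acc 9: bank2 row2 -> MISS (open row2); precharges=6
Acc 10: bank0 row1 -> MISS (open row1); precharges=7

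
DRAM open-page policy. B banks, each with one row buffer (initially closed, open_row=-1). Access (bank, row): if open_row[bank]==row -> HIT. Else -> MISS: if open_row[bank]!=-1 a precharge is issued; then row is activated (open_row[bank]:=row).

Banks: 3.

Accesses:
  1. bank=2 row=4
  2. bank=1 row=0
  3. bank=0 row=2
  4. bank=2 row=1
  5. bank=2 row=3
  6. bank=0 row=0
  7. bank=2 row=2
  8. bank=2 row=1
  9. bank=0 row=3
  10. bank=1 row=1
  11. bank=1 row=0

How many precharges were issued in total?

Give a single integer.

Answer: 8

Derivation:
Acc 1: bank2 row4 -> MISS (open row4); precharges=0
Acc 2: bank1 row0 -> MISS (open row0); precharges=0
Acc 3: bank0 row2 -> MISS (open row2); precharges=0
Acc 4: bank2 row1 -> MISS (open row1); precharges=1
Acc 5: bank2 row3 -> MISS (open row3); precharges=2
Acc 6: bank0 row0 -> MISS (open row0); precharges=3
Acc 7: bank2 row2 -> MISS (open row2); precharges=4
Acc 8: bank2 row1 -> MISS (open row1); precharges=5
Acc 9: bank0 row3 -> MISS (open row3); precharges=6
Acc 10: bank1 row1 -> MISS (open row1); precharges=7
Acc 11: bank1 row0 -> MISS (open row0); precharges=8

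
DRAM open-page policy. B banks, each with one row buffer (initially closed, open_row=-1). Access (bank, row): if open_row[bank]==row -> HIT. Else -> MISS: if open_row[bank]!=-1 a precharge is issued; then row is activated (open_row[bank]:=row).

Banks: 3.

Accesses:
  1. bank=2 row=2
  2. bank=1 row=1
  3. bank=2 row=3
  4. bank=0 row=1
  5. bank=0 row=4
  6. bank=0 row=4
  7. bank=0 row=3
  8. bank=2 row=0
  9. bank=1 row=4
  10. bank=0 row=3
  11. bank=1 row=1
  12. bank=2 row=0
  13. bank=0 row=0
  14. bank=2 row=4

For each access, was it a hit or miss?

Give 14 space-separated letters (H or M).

Acc 1: bank2 row2 -> MISS (open row2); precharges=0
Acc 2: bank1 row1 -> MISS (open row1); precharges=0
Acc 3: bank2 row3 -> MISS (open row3); precharges=1
Acc 4: bank0 row1 -> MISS (open row1); precharges=1
Acc 5: bank0 row4 -> MISS (open row4); precharges=2
Acc 6: bank0 row4 -> HIT
Acc 7: bank0 row3 -> MISS (open row3); precharges=3
Acc 8: bank2 row0 -> MISS (open row0); precharges=4
Acc 9: bank1 row4 -> MISS (open row4); precharges=5
Acc 10: bank0 row3 -> HIT
Acc 11: bank1 row1 -> MISS (open row1); precharges=6
Acc 12: bank2 row0 -> HIT
Acc 13: bank0 row0 -> MISS (open row0); precharges=7
Acc 14: bank2 row4 -> MISS (open row4); precharges=8

Answer: M M M M M H M M M H M H M M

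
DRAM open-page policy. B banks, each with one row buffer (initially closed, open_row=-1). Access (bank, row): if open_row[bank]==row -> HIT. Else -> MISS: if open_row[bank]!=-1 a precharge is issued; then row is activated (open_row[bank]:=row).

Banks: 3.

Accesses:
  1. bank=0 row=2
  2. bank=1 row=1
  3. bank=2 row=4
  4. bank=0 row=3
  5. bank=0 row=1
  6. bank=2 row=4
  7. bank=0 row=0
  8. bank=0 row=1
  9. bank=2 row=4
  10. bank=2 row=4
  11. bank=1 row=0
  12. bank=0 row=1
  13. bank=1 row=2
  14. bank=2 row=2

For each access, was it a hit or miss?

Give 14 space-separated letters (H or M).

Acc 1: bank0 row2 -> MISS (open row2); precharges=0
Acc 2: bank1 row1 -> MISS (open row1); precharges=0
Acc 3: bank2 row4 -> MISS (open row4); precharges=0
Acc 4: bank0 row3 -> MISS (open row3); precharges=1
Acc 5: bank0 row1 -> MISS (open row1); precharges=2
Acc 6: bank2 row4 -> HIT
Acc 7: bank0 row0 -> MISS (open row0); precharges=3
Acc 8: bank0 row1 -> MISS (open row1); precharges=4
Acc 9: bank2 row4 -> HIT
Acc 10: bank2 row4 -> HIT
Acc 11: bank1 row0 -> MISS (open row0); precharges=5
Acc 12: bank0 row1 -> HIT
Acc 13: bank1 row2 -> MISS (open row2); precharges=6
Acc 14: bank2 row2 -> MISS (open row2); precharges=7

Answer: M M M M M H M M H H M H M M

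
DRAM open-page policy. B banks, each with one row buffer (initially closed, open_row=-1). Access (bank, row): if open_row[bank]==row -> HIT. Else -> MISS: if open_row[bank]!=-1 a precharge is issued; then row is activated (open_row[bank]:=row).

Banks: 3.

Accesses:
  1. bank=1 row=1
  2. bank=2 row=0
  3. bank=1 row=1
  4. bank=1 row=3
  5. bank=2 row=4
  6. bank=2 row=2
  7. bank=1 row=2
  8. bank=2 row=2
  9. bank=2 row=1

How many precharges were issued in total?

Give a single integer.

Acc 1: bank1 row1 -> MISS (open row1); precharges=0
Acc 2: bank2 row0 -> MISS (open row0); precharges=0
Acc 3: bank1 row1 -> HIT
Acc 4: bank1 row3 -> MISS (open row3); precharges=1
Acc 5: bank2 row4 -> MISS (open row4); precharges=2
Acc 6: bank2 row2 -> MISS (open row2); precharges=3
Acc 7: bank1 row2 -> MISS (open row2); precharges=4
Acc 8: bank2 row2 -> HIT
Acc 9: bank2 row1 -> MISS (open row1); precharges=5

Answer: 5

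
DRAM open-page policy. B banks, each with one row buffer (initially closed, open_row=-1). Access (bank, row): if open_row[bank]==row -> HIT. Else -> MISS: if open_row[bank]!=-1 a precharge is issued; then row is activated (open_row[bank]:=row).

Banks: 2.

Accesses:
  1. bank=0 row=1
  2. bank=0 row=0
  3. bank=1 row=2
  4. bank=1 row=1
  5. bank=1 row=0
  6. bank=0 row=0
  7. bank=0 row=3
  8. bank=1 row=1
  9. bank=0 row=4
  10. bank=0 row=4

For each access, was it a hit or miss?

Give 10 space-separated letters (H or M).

Answer: M M M M M H M M M H

Derivation:
Acc 1: bank0 row1 -> MISS (open row1); precharges=0
Acc 2: bank0 row0 -> MISS (open row0); precharges=1
Acc 3: bank1 row2 -> MISS (open row2); precharges=1
Acc 4: bank1 row1 -> MISS (open row1); precharges=2
Acc 5: bank1 row0 -> MISS (open row0); precharges=3
Acc 6: bank0 row0 -> HIT
Acc 7: bank0 row3 -> MISS (open row3); precharges=4
Acc 8: bank1 row1 -> MISS (open row1); precharges=5
Acc 9: bank0 row4 -> MISS (open row4); precharges=6
Acc 10: bank0 row4 -> HIT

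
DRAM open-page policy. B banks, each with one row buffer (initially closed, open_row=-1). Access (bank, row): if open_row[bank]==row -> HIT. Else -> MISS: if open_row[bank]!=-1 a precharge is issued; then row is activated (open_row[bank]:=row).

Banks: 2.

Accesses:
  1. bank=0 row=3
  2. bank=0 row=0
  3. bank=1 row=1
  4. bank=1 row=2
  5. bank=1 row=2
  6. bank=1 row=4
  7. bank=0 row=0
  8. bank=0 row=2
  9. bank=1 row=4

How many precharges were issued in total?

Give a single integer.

Answer: 4

Derivation:
Acc 1: bank0 row3 -> MISS (open row3); precharges=0
Acc 2: bank0 row0 -> MISS (open row0); precharges=1
Acc 3: bank1 row1 -> MISS (open row1); precharges=1
Acc 4: bank1 row2 -> MISS (open row2); precharges=2
Acc 5: bank1 row2 -> HIT
Acc 6: bank1 row4 -> MISS (open row4); precharges=3
Acc 7: bank0 row0 -> HIT
Acc 8: bank0 row2 -> MISS (open row2); precharges=4
Acc 9: bank1 row4 -> HIT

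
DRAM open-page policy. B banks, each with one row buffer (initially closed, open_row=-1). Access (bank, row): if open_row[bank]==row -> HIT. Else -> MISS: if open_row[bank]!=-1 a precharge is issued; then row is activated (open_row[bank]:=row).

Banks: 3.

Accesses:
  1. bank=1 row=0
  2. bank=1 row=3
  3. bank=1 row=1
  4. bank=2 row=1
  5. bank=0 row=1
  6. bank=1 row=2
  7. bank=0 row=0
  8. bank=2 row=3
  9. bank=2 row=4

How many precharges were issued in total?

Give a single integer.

Answer: 6

Derivation:
Acc 1: bank1 row0 -> MISS (open row0); precharges=0
Acc 2: bank1 row3 -> MISS (open row3); precharges=1
Acc 3: bank1 row1 -> MISS (open row1); precharges=2
Acc 4: bank2 row1 -> MISS (open row1); precharges=2
Acc 5: bank0 row1 -> MISS (open row1); precharges=2
Acc 6: bank1 row2 -> MISS (open row2); precharges=3
Acc 7: bank0 row0 -> MISS (open row0); precharges=4
Acc 8: bank2 row3 -> MISS (open row3); precharges=5
Acc 9: bank2 row4 -> MISS (open row4); precharges=6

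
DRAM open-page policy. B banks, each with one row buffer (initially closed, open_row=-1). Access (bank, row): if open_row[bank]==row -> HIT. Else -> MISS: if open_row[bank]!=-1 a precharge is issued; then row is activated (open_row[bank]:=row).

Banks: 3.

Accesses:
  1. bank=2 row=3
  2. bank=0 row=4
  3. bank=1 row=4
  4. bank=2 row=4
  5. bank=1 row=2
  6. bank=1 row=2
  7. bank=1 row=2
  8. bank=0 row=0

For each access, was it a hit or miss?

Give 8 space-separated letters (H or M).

Acc 1: bank2 row3 -> MISS (open row3); precharges=0
Acc 2: bank0 row4 -> MISS (open row4); precharges=0
Acc 3: bank1 row4 -> MISS (open row4); precharges=0
Acc 4: bank2 row4 -> MISS (open row4); precharges=1
Acc 5: bank1 row2 -> MISS (open row2); precharges=2
Acc 6: bank1 row2 -> HIT
Acc 7: bank1 row2 -> HIT
Acc 8: bank0 row0 -> MISS (open row0); precharges=3

Answer: M M M M M H H M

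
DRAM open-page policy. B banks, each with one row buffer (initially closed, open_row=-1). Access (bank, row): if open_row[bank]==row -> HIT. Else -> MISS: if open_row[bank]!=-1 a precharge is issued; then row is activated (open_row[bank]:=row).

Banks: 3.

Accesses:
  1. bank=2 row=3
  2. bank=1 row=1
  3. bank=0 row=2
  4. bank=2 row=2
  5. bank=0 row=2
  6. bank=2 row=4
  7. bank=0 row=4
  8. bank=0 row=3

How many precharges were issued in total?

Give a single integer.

Answer: 4

Derivation:
Acc 1: bank2 row3 -> MISS (open row3); precharges=0
Acc 2: bank1 row1 -> MISS (open row1); precharges=0
Acc 3: bank0 row2 -> MISS (open row2); precharges=0
Acc 4: bank2 row2 -> MISS (open row2); precharges=1
Acc 5: bank0 row2 -> HIT
Acc 6: bank2 row4 -> MISS (open row4); precharges=2
Acc 7: bank0 row4 -> MISS (open row4); precharges=3
Acc 8: bank0 row3 -> MISS (open row3); precharges=4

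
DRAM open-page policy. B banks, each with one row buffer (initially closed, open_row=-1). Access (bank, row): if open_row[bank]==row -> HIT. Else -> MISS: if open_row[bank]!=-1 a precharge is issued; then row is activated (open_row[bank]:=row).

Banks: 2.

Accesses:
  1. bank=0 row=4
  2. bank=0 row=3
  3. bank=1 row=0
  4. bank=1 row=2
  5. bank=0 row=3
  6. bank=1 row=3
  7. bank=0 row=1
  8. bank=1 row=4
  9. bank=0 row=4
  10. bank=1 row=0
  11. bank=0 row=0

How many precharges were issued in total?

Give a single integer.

Acc 1: bank0 row4 -> MISS (open row4); precharges=0
Acc 2: bank0 row3 -> MISS (open row3); precharges=1
Acc 3: bank1 row0 -> MISS (open row0); precharges=1
Acc 4: bank1 row2 -> MISS (open row2); precharges=2
Acc 5: bank0 row3 -> HIT
Acc 6: bank1 row3 -> MISS (open row3); precharges=3
Acc 7: bank0 row1 -> MISS (open row1); precharges=4
Acc 8: bank1 row4 -> MISS (open row4); precharges=5
Acc 9: bank0 row4 -> MISS (open row4); precharges=6
Acc 10: bank1 row0 -> MISS (open row0); precharges=7
Acc 11: bank0 row0 -> MISS (open row0); precharges=8

Answer: 8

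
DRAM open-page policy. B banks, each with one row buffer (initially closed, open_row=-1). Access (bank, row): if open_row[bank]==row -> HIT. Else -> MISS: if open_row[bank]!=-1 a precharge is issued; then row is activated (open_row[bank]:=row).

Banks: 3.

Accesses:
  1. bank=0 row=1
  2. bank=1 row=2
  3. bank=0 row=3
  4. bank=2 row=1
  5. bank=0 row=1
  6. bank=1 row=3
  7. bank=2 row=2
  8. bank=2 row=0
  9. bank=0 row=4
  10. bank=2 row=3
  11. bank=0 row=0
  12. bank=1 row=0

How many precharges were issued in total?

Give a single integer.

Answer: 9

Derivation:
Acc 1: bank0 row1 -> MISS (open row1); precharges=0
Acc 2: bank1 row2 -> MISS (open row2); precharges=0
Acc 3: bank0 row3 -> MISS (open row3); precharges=1
Acc 4: bank2 row1 -> MISS (open row1); precharges=1
Acc 5: bank0 row1 -> MISS (open row1); precharges=2
Acc 6: bank1 row3 -> MISS (open row3); precharges=3
Acc 7: bank2 row2 -> MISS (open row2); precharges=4
Acc 8: bank2 row0 -> MISS (open row0); precharges=5
Acc 9: bank0 row4 -> MISS (open row4); precharges=6
Acc 10: bank2 row3 -> MISS (open row3); precharges=7
Acc 11: bank0 row0 -> MISS (open row0); precharges=8
Acc 12: bank1 row0 -> MISS (open row0); precharges=9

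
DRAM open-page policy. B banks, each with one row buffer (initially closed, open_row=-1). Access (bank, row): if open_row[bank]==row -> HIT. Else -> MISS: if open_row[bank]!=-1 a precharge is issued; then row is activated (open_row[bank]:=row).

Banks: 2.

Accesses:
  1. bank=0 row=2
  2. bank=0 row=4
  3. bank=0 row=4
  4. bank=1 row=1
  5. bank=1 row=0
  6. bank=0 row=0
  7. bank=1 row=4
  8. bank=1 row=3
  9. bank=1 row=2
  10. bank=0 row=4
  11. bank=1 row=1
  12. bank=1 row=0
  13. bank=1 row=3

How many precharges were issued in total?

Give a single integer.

Answer: 10

Derivation:
Acc 1: bank0 row2 -> MISS (open row2); precharges=0
Acc 2: bank0 row4 -> MISS (open row4); precharges=1
Acc 3: bank0 row4 -> HIT
Acc 4: bank1 row1 -> MISS (open row1); precharges=1
Acc 5: bank1 row0 -> MISS (open row0); precharges=2
Acc 6: bank0 row0 -> MISS (open row0); precharges=3
Acc 7: bank1 row4 -> MISS (open row4); precharges=4
Acc 8: bank1 row3 -> MISS (open row3); precharges=5
Acc 9: bank1 row2 -> MISS (open row2); precharges=6
Acc 10: bank0 row4 -> MISS (open row4); precharges=7
Acc 11: bank1 row1 -> MISS (open row1); precharges=8
Acc 12: bank1 row0 -> MISS (open row0); precharges=9
Acc 13: bank1 row3 -> MISS (open row3); precharges=10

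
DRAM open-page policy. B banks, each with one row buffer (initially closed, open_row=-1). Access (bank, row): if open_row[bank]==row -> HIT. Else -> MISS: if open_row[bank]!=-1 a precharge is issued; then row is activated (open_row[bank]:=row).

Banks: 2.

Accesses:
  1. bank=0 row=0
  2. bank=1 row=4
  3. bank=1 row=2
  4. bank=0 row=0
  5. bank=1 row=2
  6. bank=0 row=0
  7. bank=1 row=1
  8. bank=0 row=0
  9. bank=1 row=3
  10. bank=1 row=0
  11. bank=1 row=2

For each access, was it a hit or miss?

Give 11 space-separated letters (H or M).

Answer: M M M H H H M H M M M

Derivation:
Acc 1: bank0 row0 -> MISS (open row0); precharges=0
Acc 2: bank1 row4 -> MISS (open row4); precharges=0
Acc 3: bank1 row2 -> MISS (open row2); precharges=1
Acc 4: bank0 row0 -> HIT
Acc 5: bank1 row2 -> HIT
Acc 6: bank0 row0 -> HIT
Acc 7: bank1 row1 -> MISS (open row1); precharges=2
Acc 8: bank0 row0 -> HIT
Acc 9: bank1 row3 -> MISS (open row3); precharges=3
Acc 10: bank1 row0 -> MISS (open row0); precharges=4
Acc 11: bank1 row2 -> MISS (open row2); precharges=5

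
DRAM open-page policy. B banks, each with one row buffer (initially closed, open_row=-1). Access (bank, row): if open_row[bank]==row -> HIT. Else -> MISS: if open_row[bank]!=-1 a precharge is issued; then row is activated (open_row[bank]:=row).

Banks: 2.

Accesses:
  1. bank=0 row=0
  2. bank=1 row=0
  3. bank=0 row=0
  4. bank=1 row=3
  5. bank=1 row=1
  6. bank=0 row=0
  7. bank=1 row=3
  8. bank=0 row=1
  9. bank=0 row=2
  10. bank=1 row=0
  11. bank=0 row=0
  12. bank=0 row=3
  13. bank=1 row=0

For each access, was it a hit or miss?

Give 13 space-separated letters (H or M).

Answer: M M H M M H M M M M M M H

Derivation:
Acc 1: bank0 row0 -> MISS (open row0); precharges=0
Acc 2: bank1 row0 -> MISS (open row0); precharges=0
Acc 3: bank0 row0 -> HIT
Acc 4: bank1 row3 -> MISS (open row3); precharges=1
Acc 5: bank1 row1 -> MISS (open row1); precharges=2
Acc 6: bank0 row0 -> HIT
Acc 7: bank1 row3 -> MISS (open row3); precharges=3
Acc 8: bank0 row1 -> MISS (open row1); precharges=4
Acc 9: bank0 row2 -> MISS (open row2); precharges=5
Acc 10: bank1 row0 -> MISS (open row0); precharges=6
Acc 11: bank0 row0 -> MISS (open row0); precharges=7
Acc 12: bank0 row3 -> MISS (open row3); precharges=8
Acc 13: bank1 row0 -> HIT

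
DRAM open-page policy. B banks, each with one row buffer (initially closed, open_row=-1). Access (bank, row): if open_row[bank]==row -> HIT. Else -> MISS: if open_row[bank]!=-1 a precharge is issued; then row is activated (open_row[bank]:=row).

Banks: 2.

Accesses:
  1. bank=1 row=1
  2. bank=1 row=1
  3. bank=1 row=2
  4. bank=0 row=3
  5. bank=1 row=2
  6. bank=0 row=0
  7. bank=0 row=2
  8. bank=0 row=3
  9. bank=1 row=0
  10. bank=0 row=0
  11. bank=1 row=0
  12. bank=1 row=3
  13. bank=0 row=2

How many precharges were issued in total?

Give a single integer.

Answer: 8

Derivation:
Acc 1: bank1 row1 -> MISS (open row1); precharges=0
Acc 2: bank1 row1 -> HIT
Acc 3: bank1 row2 -> MISS (open row2); precharges=1
Acc 4: bank0 row3 -> MISS (open row3); precharges=1
Acc 5: bank1 row2 -> HIT
Acc 6: bank0 row0 -> MISS (open row0); precharges=2
Acc 7: bank0 row2 -> MISS (open row2); precharges=3
Acc 8: bank0 row3 -> MISS (open row3); precharges=4
Acc 9: bank1 row0 -> MISS (open row0); precharges=5
Acc 10: bank0 row0 -> MISS (open row0); precharges=6
Acc 11: bank1 row0 -> HIT
Acc 12: bank1 row3 -> MISS (open row3); precharges=7
Acc 13: bank0 row2 -> MISS (open row2); precharges=8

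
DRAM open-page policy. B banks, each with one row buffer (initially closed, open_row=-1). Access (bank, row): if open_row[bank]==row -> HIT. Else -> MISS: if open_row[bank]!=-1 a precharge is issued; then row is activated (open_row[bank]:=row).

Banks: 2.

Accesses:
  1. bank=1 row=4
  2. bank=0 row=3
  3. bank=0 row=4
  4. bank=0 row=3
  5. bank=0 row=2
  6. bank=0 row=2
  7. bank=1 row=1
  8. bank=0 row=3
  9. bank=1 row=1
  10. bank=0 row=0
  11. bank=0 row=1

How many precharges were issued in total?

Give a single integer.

Answer: 7

Derivation:
Acc 1: bank1 row4 -> MISS (open row4); precharges=0
Acc 2: bank0 row3 -> MISS (open row3); precharges=0
Acc 3: bank0 row4 -> MISS (open row4); precharges=1
Acc 4: bank0 row3 -> MISS (open row3); precharges=2
Acc 5: bank0 row2 -> MISS (open row2); precharges=3
Acc 6: bank0 row2 -> HIT
Acc 7: bank1 row1 -> MISS (open row1); precharges=4
Acc 8: bank0 row3 -> MISS (open row3); precharges=5
Acc 9: bank1 row1 -> HIT
Acc 10: bank0 row0 -> MISS (open row0); precharges=6
Acc 11: bank0 row1 -> MISS (open row1); precharges=7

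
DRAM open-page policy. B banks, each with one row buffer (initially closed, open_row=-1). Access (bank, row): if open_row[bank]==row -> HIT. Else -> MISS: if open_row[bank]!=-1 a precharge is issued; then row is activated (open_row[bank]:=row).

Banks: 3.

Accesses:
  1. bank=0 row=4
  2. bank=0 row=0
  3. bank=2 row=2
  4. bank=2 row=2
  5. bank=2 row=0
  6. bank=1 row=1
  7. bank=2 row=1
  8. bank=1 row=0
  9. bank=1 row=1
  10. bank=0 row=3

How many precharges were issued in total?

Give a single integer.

Acc 1: bank0 row4 -> MISS (open row4); precharges=0
Acc 2: bank0 row0 -> MISS (open row0); precharges=1
Acc 3: bank2 row2 -> MISS (open row2); precharges=1
Acc 4: bank2 row2 -> HIT
Acc 5: bank2 row0 -> MISS (open row0); precharges=2
Acc 6: bank1 row1 -> MISS (open row1); precharges=2
Acc 7: bank2 row1 -> MISS (open row1); precharges=3
Acc 8: bank1 row0 -> MISS (open row0); precharges=4
Acc 9: bank1 row1 -> MISS (open row1); precharges=5
Acc 10: bank0 row3 -> MISS (open row3); precharges=6

Answer: 6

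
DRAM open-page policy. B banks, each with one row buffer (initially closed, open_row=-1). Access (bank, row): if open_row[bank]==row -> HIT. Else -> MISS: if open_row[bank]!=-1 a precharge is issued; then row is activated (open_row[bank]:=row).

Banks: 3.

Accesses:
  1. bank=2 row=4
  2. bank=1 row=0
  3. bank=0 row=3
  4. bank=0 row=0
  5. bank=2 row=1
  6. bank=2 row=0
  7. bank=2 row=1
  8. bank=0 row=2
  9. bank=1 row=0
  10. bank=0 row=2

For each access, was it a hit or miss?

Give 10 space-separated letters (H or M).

Answer: M M M M M M M M H H

Derivation:
Acc 1: bank2 row4 -> MISS (open row4); precharges=0
Acc 2: bank1 row0 -> MISS (open row0); precharges=0
Acc 3: bank0 row3 -> MISS (open row3); precharges=0
Acc 4: bank0 row0 -> MISS (open row0); precharges=1
Acc 5: bank2 row1 -> MISS (open row1); precharges=2
Acc 6: bank2 row0 -> MISS (open row0); precharges=3
Acc 7: bank2 row1 -> MISS (open row1); precharges=4
Acc 8: bank0 row2 -> MISS (open row2); precharges=5
Acc 9: bank1 row0 -> HIT
Acc 10: bank0 row2 -> HIT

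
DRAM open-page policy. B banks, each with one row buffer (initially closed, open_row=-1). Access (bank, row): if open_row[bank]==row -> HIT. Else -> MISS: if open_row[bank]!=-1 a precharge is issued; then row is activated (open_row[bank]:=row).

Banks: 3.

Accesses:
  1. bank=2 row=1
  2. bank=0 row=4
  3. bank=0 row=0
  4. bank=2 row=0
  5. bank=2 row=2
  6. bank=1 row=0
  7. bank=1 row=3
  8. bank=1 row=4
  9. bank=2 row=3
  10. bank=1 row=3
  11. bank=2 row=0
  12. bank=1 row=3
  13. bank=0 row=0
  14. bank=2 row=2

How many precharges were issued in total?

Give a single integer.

Answer: 9

Derivation:
Acc 1: bank2 row1 -> MISS (open row1); precharges=0
Acc 2: bank0 row4 -> MISS (open row4); precharges=0
Acc 3: bank0 row0 -> MISS (open row0); precharges=1
Acc 4: bank2 row0 -> MISS (open row0); precharges=2
Acc 5: bank2 row2 -> MISS (open row2); precharges=3
Acc 6: bank1 row0 -> MISS (open row0); precharges=3
Acc 7: bank1 row3 -> MISS (open row3); precharges=4
Acc 8: bank1 row4 -> MISS (open row4); precharges=5
Acc 9: bank2 row3 -> MISS (open row3); precharges=6
Acc 10: bank1 row3 -> MISS (open row3); precharges=7
Acc 11: bank2 row0 -> MISS (open row0); precharges=8
Acc 12: bank1 row3 -> HIT
Acc 13: bank0 row0 -> HIT
Acc 14: bank2 row2 -> MISS (open row2); precharges=9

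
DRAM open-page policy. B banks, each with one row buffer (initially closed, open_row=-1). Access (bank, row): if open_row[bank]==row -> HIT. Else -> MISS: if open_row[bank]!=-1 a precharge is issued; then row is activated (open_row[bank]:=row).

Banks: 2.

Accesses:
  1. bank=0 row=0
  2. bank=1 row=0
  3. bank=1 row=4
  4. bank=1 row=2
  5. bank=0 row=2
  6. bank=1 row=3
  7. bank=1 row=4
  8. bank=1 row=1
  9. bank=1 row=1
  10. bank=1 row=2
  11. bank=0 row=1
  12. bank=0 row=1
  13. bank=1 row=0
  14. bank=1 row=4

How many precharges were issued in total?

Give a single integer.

Answer: 10

Derivation:
Acc 1: bank0 row0 -> MISS (open row0); precharges=0
Acc 2: bank1 row0 -> MISS (open row0); precharges=0
Acc 3: bank1 row4 -> MISS (open row4); precharges=1
Acc 4: bank1 row2 -> MISS (open row2); precharges=2
Acc 5: bank0 row2 -> MISS (open row2); precharges=3
Acc 6: bank1 row3 -> MISS (open row3); precharges=4
Acc 7: bank1 row4 -> MISS (open row4); precharges=5
Acc 8: bank1 row1 -> MISS (open row1); precharges=6
Acc 9: bank1 row1 -> HIT
Acc 10: bank1 row2 -> MISS (open row2); precharges=7
Acc 11: bank0 row1 -> MISS (open row1); precharges=8
Acc 12: bank0 row1 -> HIT
Acc 13: bank1 row0 -> MISS (open row0); precharges=9
Acc 14: bank1 row4 -> MISS (open row4); precharges=10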